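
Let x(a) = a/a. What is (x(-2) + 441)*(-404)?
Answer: -178568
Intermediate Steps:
x(a) = 1
(x(-2) + 441)*(-404) = (1 + 441)*(-404) = 442*(-404) = -178568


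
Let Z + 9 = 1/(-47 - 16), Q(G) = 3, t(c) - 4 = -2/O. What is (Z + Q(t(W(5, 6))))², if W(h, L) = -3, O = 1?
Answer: 143641/3969 ≈ 36.191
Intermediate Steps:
t(c) = 2 (t(c) = 4 - 2/1 = 4 - 2*1 = 4 - 2 = 2)
Z = -568/63 (Z = -9 + 1/(-47 - 16) = -9 + 1/(-63) = -9 - 1/63 = -568/63 ≈ -9.0159)
(Z + Q(t(W(5, 6))))² = (-568/63 + 3)² = (-379/63)² = 143641/3969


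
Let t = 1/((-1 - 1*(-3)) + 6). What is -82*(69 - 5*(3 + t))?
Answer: -17507/4 ≈ -4376.8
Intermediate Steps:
t = 1/8 (t = 1/((-1 + 3) + 6) = 1/(2 + 6) = 1/8 ≈ 0.12500)
-82*(69 - 5*(3 + t)) = -82*(69 - 5*(3 + 1/8)) = -82*(69 - 5*25/8) = -82*(69 - 125/8) = -82*427/8 = -17507/4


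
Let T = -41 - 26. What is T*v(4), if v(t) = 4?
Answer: -268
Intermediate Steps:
T = -67
T*v(4) = -67*4 = -268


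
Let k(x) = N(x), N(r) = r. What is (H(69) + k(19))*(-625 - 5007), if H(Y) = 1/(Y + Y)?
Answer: -7386368/69 ≈ -1.0705e+5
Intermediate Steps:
k(x) = x
H(Y) = 1/(2*Y)
(H(69) + k(19))*(-625 - 5007) = ((1/2)/69 + 19)*(-625 - 5007) = ((1/2)*(1/69) + 19)*(-5632) = (1/138 + 19)*(-5632) = (2623/138)*(-5632) = -7386368/69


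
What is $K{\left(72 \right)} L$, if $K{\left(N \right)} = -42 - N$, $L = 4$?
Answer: $-456$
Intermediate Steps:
$K{\left(72 \right)} L = \left(-42 - 72\right) 4 = \left(-114\right) 4 = -456$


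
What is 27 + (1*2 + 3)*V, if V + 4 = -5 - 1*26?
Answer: -148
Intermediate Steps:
V = -35 (V = -4 + (-5 - 1*26) = -4 + (-5 - 26) = -4 - 31 = -35)
27 + (1*2 + 3)*V = 27 + (1*2 + 3)*(-35) = 27 + (2 + 3)*(-35) = 27 + 5*(-35) = 27 - 175 = -148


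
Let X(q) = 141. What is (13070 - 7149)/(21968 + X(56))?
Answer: 5921/22109 ≈ 0.26781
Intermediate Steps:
(13070 - 7149)/(21968 + X(56)) = (13070 - 7149)/(21968 + 141) = 5921/22109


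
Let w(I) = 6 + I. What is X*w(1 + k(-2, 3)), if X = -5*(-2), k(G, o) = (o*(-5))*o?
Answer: -380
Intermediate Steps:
k(G, o) = -5*o² (k(G, o) = (-5*o)*o = -5*o²)
X = 10
X*w(1 + k(-2, 3)) = 10*(6 + (1 - 5*3²)) = 10*(6 + (1 - 5*9)) = 10*(6 + (1 - 45)) = 10*(6 - 44) = 10*(-38) = -380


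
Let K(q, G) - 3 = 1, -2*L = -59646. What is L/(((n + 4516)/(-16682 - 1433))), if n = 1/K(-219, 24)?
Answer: -432194916/3613 ≈ -1.1962e+5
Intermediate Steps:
L = 29823 (L = -½*(-59646) = 29823)
K(q, G) = 4 (K(q, G) = 3 + 1 = 4)
n = ¼ (n = 1/4 = ¼ ≈ 0.25000)
L/(((n + 4516)/(-16682 - 1433))) = 29823/(((¼ + 4516)/(-16682 - 1433))) = 29823/(((18065/4)/(-18115))) = 29823/(((18065/4)*(-1/18115))) = 29823/(-3613/14492) = 29823*(-14492/3613) = -432194916/3613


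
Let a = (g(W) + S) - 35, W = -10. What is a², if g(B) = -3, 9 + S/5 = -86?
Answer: 263169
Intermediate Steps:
S = -475 (S = -45 + 5*(-86) = -45 - 430 = -475)
a = -513 (a = (-3 - 475) - 35 = -478 - 35 = -513)
a² = (-513)² = 263169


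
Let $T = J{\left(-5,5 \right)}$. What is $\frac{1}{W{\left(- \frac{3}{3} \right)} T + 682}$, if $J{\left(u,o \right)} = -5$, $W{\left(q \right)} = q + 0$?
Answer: $\frac{1}{687} \approx 0.0014556$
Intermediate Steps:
$W{\left(q \right)} = q$
$T = -5$
$\frac{1}{W{\left(- \frac{3}{3} \right)} T + 682} = \frac{1}{- \frac{3}{3} \left(-5\right) + 682} = \frac{1}{\left(-3\right) \frac{1}{3} \left(-5\right) + 682} = \frac{1}{\left(-1\right) \left(-5\right) + 682} = \frac{1}{5 + 682} = \frac{1}{687}$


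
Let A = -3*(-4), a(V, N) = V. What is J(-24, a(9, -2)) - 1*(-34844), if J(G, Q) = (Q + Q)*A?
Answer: 35060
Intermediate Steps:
A = 12 (A = -1*(-12) = 12)
J(G, Q) = 24*Q (J(G, Q) = (Q + Q)*12 = (2*Q)*12 = 24*Q)
J(-24, a(9, -2)) - 1*(-34844) = 24*9 - 1*(-34844) = 216 + 34844 = 35060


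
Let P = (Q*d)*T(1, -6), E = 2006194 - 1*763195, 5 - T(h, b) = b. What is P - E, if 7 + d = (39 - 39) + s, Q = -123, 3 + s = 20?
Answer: -1256529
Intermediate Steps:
s = 17 (s = -3 + 20 = 17)
T(h, b) = 5 - b
d = 10 (d = -7 + ((39 - 39) + 17) = -7 + (0 + 17) = -7 + 17 = 10)
E = 1242999 (E = 2006194 - 763195 = 1242999)
P = -13530 (P = (-123*10)*(5 - 1*(-6)) = -1230*(5 + 6) = -1230*11 = -13530)
P - E = -13530 - 1*1242999 = -13530 - 1242999 = -1256529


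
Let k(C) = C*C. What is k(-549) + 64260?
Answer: 365661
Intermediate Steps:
k(C) = C**2
k(-549) + 64260 = (-549)**2 + 64260 = 301401 + 64260 = 365661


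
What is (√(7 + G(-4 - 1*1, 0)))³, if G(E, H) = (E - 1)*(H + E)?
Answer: 37*√37 ≈ 225.06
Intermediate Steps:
G(E, H) = (-1 + E)*(E + H)
(√(7 + G(-4 - 1*1, 0)))³ = (√(7 + ((-4 - 1*1)² - (-4 - 1*1) - 1*0 + (-4 - 1*1)*0)))³ = (√(7 + ((-4 - 1)² - (-4 - 1) + 0 + (-4 - 1)*0)))³ = (√(7 + ((-5)² - 1*(-5) + 0 - 5*0)))³ = (√(7 + (25 + 5 + 0 + 0)))³ = (√(7 + 30))³ = (√37)³ = 37*√37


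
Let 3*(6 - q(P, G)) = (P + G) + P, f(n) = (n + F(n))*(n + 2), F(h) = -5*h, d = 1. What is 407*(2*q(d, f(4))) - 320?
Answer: 90208/3 ≈ 30069.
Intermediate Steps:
f(n) = -4*n*(2 + n) (f(n) = (n - 5*n)*(n + 2) = (-4*n)*(2 + n) = -4*n*(2 + n))
q(P, G) = 6 - 2*P/3 - G/3 (q(P, G) = 6 - ((P + G) + P)/3 = 6 - ((G + P) + P)/3 = 6 - (G + 2*P)/3 = 6 + (-2*P/3 - G/3) = 6 - 2*P/3 - G/3)
407*(2*q(d, f(4))) - 320 = 407*(2*(6 - ⅔*1 - 4*4*(-2 - 1*4)/3)) - 320 = 407*(2*(6 - ⅔ - 4*4*(-2 - 4)/3)) - 320 = 407*(2*(6 - ⅔ - 4*4*(-6)/3)) - 320 = 407*(2*(6 - ⅔ - ⅓*(-96))) - 320 = 407*(2*(6 - ⅔ + 32)) - 320 = 407*(2*(112/3)) - 320 = 407*(224/3) - 320 = 91168/3 - 320 = 90208/3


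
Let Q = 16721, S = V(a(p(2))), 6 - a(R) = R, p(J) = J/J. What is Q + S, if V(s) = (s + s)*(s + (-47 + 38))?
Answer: 16681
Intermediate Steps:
p(J) = 1
a(R) = 6 - R
V(s) = 2*s*(-9 + s) (V(s) = (2*s)*(s - 9) = (2*s)*(-9 + s) = 2*s*(-9 + s))
S = -40 (S = 2*(6 - 1*1)*(-9 + (6 - 1*1)) = 2*(6 - 1)*(-9 + (6 - 1)) = 2*5*(-9 + 5) = 2*5*(-4) = -40)
Q + S = 16721 - 40 = 16681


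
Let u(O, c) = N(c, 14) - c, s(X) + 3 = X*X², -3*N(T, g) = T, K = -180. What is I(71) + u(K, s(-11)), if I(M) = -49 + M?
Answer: 5402/3 ≈ 1800.7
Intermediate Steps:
N(T, g) = -T/3
s(X) = -3 + X³ (s(X) = -3 + X*X² = -3 + X³)
u(O, c) = -4*c/3 (u(O, c) = -c/3 - c = -4*c/3)
I(71) + u(K, s(-11)) = (-49 + 71) - 4*(-3 + (-11)³)/3 = 22 - 4*(-3 - 1331)/3 = 22 - 4/3*(-1334) = 22 + 5336/3 = 5402/3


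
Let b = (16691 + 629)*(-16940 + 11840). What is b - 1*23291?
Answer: -88355291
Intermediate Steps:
b = -88332000 (b = 17320*(-5100) = -88332000)
b - 1*23291 = -88332000 - 1*23291 = -88332000 - 23291 = -88355291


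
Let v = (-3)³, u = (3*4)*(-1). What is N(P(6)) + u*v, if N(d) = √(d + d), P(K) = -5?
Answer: 324 + I*√10 ≈ 324.0 + 3.1623*I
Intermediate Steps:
u = -12 (u = 12*(-1) = -12)
N(d) = √2*√d (N(d) = √(2*d) = √2*√d)
v = -27
N(P(6)) + u*v = √2*√(-5) - 12*(-27) = √2*(I*√5) + 324 = I*√10 + 324 = 324 + I*√10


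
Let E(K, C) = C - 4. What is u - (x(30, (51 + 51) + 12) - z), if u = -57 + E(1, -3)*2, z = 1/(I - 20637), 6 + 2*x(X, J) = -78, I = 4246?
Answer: -475340/16391 ≈ -29.000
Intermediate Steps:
E(K, C) = -4 + C
x(X, J) = -42 (x(X, J) = -3 + (½)*(-78) = -3 - 39 = -42)
z = -1/16391 (z = 1/(4246 - 20637) = 1/(-16391) = -1/16391 ≈ -6.1009e-5)
u = -71 (u = -57 + (-4 - 3)*2 = -57 - 7*2 = -57 - 14 = -71)
u - (x(30, (51 + 51) + 12) - z) = -71 - (-42 - 1*(-1/16391)) = -71 - (-42 + 1/16391) = -71 - 1*(-688421/16391) = -71 + 688421/16391 = -475340/16391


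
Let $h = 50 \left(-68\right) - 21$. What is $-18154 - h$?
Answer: $-14733$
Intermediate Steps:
$h = -3421$ ($h = -3400 - 21 = -3421$)
$-18154 - h = -18154 - -3421 = -18154 + 3421 = -14733$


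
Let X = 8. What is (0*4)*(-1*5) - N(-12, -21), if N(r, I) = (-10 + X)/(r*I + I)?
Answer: 2/231 ≈ 0.0086580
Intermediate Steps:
N(r, I) = -2/(I + I*r) (N(r, I) = (-10 + 8)/(r*I + I) = -2/(I*r + I) = -2/(I + I*r))
(0*4)*(-1*5) - N(-12, -21) = (0*4)*(-1*5) - (-2)/((-21)*(1 - 12)) = 0*(-5) - (-2)*(-1)/(21*(-11)) = 0 - (-2)*(-1)*(-1)/(21*11) = 0 - 1*(-2/231) = 0 + 2/231 = 2/231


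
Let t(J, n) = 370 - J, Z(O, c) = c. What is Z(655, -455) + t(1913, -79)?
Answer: -1998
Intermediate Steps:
Z(655, -455) + t(1913, -79) = -455 + (370 - 1*1913) = -455 + (370 - 1913) = -455 - 1543 = -1998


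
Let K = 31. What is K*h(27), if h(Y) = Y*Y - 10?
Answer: 22289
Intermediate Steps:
h(Y) = -10 + Y**2 (h(Y) = Y**2 - 10 = -10 + Y**2)
K*h(27) = 31*(-10 + 27**2) = 31*(-10 + 729) = 31*719 = 22289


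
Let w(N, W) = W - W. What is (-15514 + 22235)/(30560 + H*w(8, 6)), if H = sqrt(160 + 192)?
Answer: 6721/30560 ≈ 0.21993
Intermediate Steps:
w(N, W) = 0
H = 4*sqrt(22) (H = sqrt(352) = 4*sqrt(22) ≈ 18.762)
(-15514 + 22235)/(30560 + H*w(8, 6)) = (-15514 + 22235)/(30560 + (4*sqrt(22))*0) = 6721/(30560 + 0) = 6721/30560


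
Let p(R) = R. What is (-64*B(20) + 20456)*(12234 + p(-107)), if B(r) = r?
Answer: 232547352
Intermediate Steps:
(-64*B(20) + 20456)*(12234 + p(-107)) = (-64*20 + 20456)*(12234 - 107) = (-1280 + 20456)*12127 = 19176*12127 = 232547352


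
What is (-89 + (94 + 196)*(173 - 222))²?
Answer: 204461401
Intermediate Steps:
(-89 + (94 + 196)*(173 - 222))² = (-89 + 290*(-49))² = (-89 - 14210)² = (-14299)² = 204461401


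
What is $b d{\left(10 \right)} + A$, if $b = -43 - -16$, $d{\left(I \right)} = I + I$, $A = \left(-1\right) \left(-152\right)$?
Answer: $-388$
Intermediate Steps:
$A = 152$
$d{\left(I \right)} = 2 I$
$b = -27$ ($b = -43 + 16 = -27$)
$b d{\left(10 \right)} + A = - 27 \cdot 2 \cdot 10 + 152 = \left(-27\right) 20 + 152 = -540 + 152 = -388$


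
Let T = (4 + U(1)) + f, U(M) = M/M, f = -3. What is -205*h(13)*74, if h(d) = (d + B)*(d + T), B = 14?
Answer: -6143850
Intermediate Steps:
U(M) = 1
T = 2 (T = (4 + 1) - 3 = 5 - 3 = 2)
h(d) = (2 + d)*(14 + d) (h(d) = (d + 14)*(d + 2) = (14 + d)*(2 + d) = (2 + d)*(14 + d))
-205*h(13)*74 = -205*(28 + 13² + 16*13)*74 = -205*(28 + 169 + 208)*74 = -205*405*74 = -83025*74 = -6143850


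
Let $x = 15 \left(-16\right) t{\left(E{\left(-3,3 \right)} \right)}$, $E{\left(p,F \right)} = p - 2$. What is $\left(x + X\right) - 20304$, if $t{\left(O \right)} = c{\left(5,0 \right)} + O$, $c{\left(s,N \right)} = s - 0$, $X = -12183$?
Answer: $-32487$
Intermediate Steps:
$E{\left(p,F \right)} = -2 + p$
$c{\left(s,N \right)} = s$ ($c{\left(s,N \right)} = s + 0 = s$)
$t{\left(O \right)} = 5 + O$
$x = 0$ ($x = 15 \left(-16\right) \left(5 - 5\right) = - 240 \left(5 - 5\right) = \left(-240\right) 0 = 0$)
$\left(x + X\right) - 20304 = \left(0 - 12183\right) - 20304 = -12183 - 20304 = -32487$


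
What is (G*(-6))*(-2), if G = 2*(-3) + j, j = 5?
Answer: -12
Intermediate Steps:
G = -1 (G = 2*(-3) + 5 = -6 + 5 = -1)
(G*(-6))*(-2) = -1*(-6)*(-2) = 6*(-2) = -12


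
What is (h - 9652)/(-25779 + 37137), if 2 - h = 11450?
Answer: -10550/5679 ≈ -1.8577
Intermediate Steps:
h = -11448 (h = 2 - 1*11450 = 2 - 11450 = -11448)
(h - 9652)/(-25779 + 37137) = (-11448 - 9652)/(-25779 + 37137) = -21100/11358 = -21100*1/11358 = -10550/5679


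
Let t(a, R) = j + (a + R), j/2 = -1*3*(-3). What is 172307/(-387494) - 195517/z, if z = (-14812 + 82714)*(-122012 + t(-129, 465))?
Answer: -711660805646507/1600509386260452 ≈ -0.44465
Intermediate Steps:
j = 18 (j = 2*(-1*3*(-3)) = 2*(-3*(-3)) = 2*9 = 18)
t(a, R) = 18 + R + a (t(a, R) = 18 + (a + R) = 18 + (R + a) = 18 + R + a)
z = -8260821516 (z = (-14812 + 82714)*(-122012 + (18 + 465 - 129)) = 67902*(-122012 + 354) = 67902*(-121658) = -8260821516)
172307/(-387494) - 195517/z = 172307/(-387494) - 195517/(-8260821516) = 172307*(-1/387494) - 195517*(-1/8260821516) = -172307/387494 + 195517/8260821516 = -711660805646507/1600509386260452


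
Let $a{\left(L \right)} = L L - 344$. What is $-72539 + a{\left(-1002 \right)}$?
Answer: $931121$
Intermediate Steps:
$a{\left(L \right)} = -344 + L^{2}$ ($a{\left(L \right)} = L^{2} - 344 = -344 + L^{2}$)
$-72539 + a{\left(-1002 \right)} = -72539 - \left(344 - \left(-1002\right)^{2}\right) = -72539 + \left(-344 + 1004004\right) = -72539 + 1003660 = 931121$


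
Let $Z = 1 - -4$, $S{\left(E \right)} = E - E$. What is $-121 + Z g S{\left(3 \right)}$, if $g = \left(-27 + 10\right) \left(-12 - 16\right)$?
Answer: $-121$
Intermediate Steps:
$S{\left(E \right)} = 0$
$Z = 5$ ($Z = 1 + 4 = 5$)
$g = 476$ ($g = \left(-17\right) \left(-28\right) = 476$)
$-121 + Z g S{\left(3 \right)} = -121 + 5 \cdot 476 \cdot 0 = -121 + 5 \cdot 0 = -121 + 0 = -121$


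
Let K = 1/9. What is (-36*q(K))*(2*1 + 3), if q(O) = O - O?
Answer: 0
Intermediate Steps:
K = 1/9 ≈ 0.11111
q(O) = 0
(-36*q(K))*(2*1 + 3) = (-36*0)*(2*1 + 3) = 0*(2 + 3) = 0*5 = 0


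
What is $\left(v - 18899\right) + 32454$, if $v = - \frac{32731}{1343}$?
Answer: $\frac{18171634}{1343} \approx 13531.0$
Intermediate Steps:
$v = - \frac{32731}{1343}$ ($v = \left(-32731\right) \frac{1}{1343} = - \frac{32731}{1343} \approx -24.372$)
$\left(v - 18899\right) + 32454 = \left(- \frac{32731}{1343} - 18899\right) + 32454 = - \frac{25414088}{1343} + 32454 = \frac{18171634}{1343}$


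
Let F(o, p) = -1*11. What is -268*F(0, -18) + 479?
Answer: 3427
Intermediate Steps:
F(o, p) = -11
-268*F(0, -18) + 479 = -268*(-11) + 479 = 2948 + 479 = 3427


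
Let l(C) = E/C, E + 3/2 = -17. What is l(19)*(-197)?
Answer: 7289/38 ≈ 191.82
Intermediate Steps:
E = -37/2 (E = -3/2 - 17 = -37/2 ≈ -18.500)
l(C) = -37/(2*C)
l(19)*(-197) = -37/2/19*(-197) = -37/2*1/19*(-197) = -37/38*(-197) = 7289/38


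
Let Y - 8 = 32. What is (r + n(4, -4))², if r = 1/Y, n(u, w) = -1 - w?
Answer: 14641/1600 ≈ 9.1506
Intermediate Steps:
Y = 40 (Y = 8 + 32 = 40)
r = 1/40 ≈ 0.025000
(r + n(4, -4))² = (1/40 + (-1 - 1*(-4)))² = (1/40 + (-1 + 4))² = (1/40 + 3)² = (121/40)² = 14641/1600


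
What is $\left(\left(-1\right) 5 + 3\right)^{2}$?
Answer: $4$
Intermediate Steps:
$\left(\left(-1\right) 5 + 3\right)^{2} = \left(-5 + 3\right)^{2} = \left(-2\right)^{2} = 4$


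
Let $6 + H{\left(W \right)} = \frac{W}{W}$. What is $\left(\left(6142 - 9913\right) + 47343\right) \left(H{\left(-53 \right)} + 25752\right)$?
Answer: $1121848284$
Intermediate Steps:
$H{\left(W \right)} = -5$ ($H{\left(W \right)} = -6 + \frac{W}{W} = -6 + 1 = -5$)
$\left(\left(6142 - 9913\right) + 47343\right) \left(H{\left(-53 \right)} + 25752\right) = \left(\left(6142 - 9913\right) + 47343\right) \left(-5 + 25752\right) = \left(-3771 + 47343\right) 25747 = 43572 \cdot 25747 = 1121848284$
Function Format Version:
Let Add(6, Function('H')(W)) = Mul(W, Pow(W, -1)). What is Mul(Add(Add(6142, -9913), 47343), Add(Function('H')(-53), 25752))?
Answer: 1121848284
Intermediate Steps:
Function('H')(W) = -5 (Function('H')(W) = Add(-6, Mul(W, Pow(W, -1))) = Add(-6, 1) = -5)
Mul(Add(Add(6142, -9913), 47343), Add(Function('H')(-53), 25752)) = Mul(Add(Add(6142, -9913), 47343), Add(-5, 25752)) = Mul(Add(-3771, 47343), 25747) = Mul(43572, 25747) = 1121848284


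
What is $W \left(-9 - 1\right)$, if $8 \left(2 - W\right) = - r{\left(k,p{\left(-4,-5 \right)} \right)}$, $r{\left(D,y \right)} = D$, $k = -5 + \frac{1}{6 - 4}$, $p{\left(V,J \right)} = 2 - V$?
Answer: $- \frac{115}{8} \approx -14.375$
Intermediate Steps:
$k = - \frac{9}{2}$ ($k = -5 + \frac{1}{2} = - \frac{9}{2} \approx -4.5$)
$W = \frac{23}{16}$ ($W = 2 - \frac{\left(-1\right) \left(- \frac{9}{2}\right)}{8} = 2 - \frac{9}{16} = \frac{23}{16} \approx 1.4375$)
$W \left(-9 - 1\right) = \frac{23 \left(-9 - 1\right)}{16} = \frac{23}{16} \left(-10\right) = - \frac{115}{8}$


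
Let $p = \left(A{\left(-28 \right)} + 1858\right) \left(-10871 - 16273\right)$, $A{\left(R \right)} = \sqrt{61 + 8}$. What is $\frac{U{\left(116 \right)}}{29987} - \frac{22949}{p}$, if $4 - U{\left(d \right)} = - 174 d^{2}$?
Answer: $\frac{109697085598417247}{1404945926366580} - \frac{22949 \sqrt{69}}{93703666680} \approx 78.079$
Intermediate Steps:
$A{\left(R \right)} = \sqrt{69}$
$p = -50433552 - 27144 \sqrt{69}$ ($p = \left(\sqrt{69} + 1858\right) \left(-10871 - 16273\right) = \left(1858 + \sqrt{69}\right) \left(-27144\right) = -50433552 - 27144 \sqrt{69} \approx -5.0659 \cdot 10^{7}$)
$U{\left(d \right)} = 4 + 174 d^{2}$ ($U{\left(d \right)} = 4 - - 174 d^{2} = 4 + 174 d^{2}$)
$\frac{U{\left(116 \right)}}{29987} - \frac{22949}{p} = \frac{4 + 174 \cdot 116^{2}}{29987} - \frac{22949}{-50433552 - 27144 \sqrt{69}} = \left(4 + 174 \cdot 13456\right) \frac{1}{29987} - \frac{22949}{-50433552 - 27144 \sqrt{69}} = \left(4 + 2341344\right) \frac{1}{29987} - \frac{22949}{-50433552 - 27144 \sqrt{69}} = 2341348 \cdot \frac{1}{29987} - \frac{22949}{-50433552 - 27144 \sqrt{69}} = \frac{2341348}{29987} - \frac{22949}{-50433552 - 27144 \sqrt{69}}$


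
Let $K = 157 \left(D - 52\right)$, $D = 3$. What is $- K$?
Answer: $7693$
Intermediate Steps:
$K = -7693$ ($K = 157 \left(3 - 52\right) = 157 \left(-49\right) = -7693$)
$- K = \left(-1\right) \left(-7693\right) = 7693$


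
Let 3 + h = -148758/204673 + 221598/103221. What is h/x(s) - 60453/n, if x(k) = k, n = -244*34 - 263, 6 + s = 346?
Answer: 1785801941996801/253002193975860 ≈ 7.0584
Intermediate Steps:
s = 340 (s = -6 + 346 = 340)
h = -3708830807/2347394637 (h = -3 + (-148758/204673 + 221598/103221) = -3 + (-148758*1/204673 + 221598*(1/103221)) = -3 + (-148758/204673 + 24622/11469) = -3 + 3333353104/2347394637 = -3708830807/2347394637 ≈ -1.5800)
n = -8559 (n = -8296 - 263 = -8559)
h/x(s) - 60453/n = -3708830807/2347394637/340 - 60453/(-8559) = -3708830807/2347394637*1/340 - 60453*(-1/8559) = -3708830807/798114176580 + 2239/317 = 1785801941996801/253002193975860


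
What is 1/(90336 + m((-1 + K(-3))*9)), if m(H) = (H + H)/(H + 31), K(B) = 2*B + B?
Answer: 59/5330004 ≈ 1.1069e-5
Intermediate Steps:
K(B) = 3*B
m(H) = 2*H/(31 + H) (m(H) = (2*H)/(31 + H) = 2*H/(31 + H))
1/(90336 + m((-1 + K(-3))*9)) = 1/(90336 + 2*((-1 + 3*(-3))*9)/(31 + (-1 + 3*(-3))*9)) = 1/(90336 + 2*((-1 - 9)*9)/(31 + (-1 - 9)*9)) = 1/(90336 + 2*(-10*9)/(31 - 10*9)) = 1/(90336 + 2*(-90)/(31 - 90)) = 1/(90336 + 2*(-90)/(-59)) = 1/(90336 + 2*(-90)*(-1/59)) = 1/(90336 + 180/59) = 1/(5330004/59) = 59/5330004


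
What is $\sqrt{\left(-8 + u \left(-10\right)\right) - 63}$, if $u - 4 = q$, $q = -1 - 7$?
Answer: $i \sqrt{31} \approx 5.5678 i$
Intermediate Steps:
$q = -8$ ($q = -1 - 7 = -8$)
$u = -4$ ($u = 4 - 8 = -4$)
$\sqrt{\left(-8 + u \left(-10\right)\right) - 63} = \sqrt{\left(-8 - -40\right) - 63} = \sqrt{\left(-8 + 40\right) - 63} = \sqrt{32 - 63} = \sqrt{-31} = i \sqrt{31}$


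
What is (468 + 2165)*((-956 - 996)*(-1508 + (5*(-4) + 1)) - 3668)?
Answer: 7838535788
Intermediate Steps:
(468 + 2165)*((-956 - 996)*(-1508 + (5*(-4) + 1)) - 3668) = 2633*(-1952*(-1508 + (-20 + 1)) - 3668) = 2633*(-1952*(-1508 - 19) - 3668) = 2633*(-1952*(-1527) - 3668) = 2633*(2980704 - 3668) = 2633*2977036 = 7838535788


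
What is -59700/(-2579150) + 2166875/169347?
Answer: 111976113443/8735426301 ≈ 12.819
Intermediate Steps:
-59700/(-2579150) + 2166875/169347 = -59700*(-1/2579150) + 2166875*(1/169347) = 1194/51583 + 2166875/169347 = 111976113443/8735426301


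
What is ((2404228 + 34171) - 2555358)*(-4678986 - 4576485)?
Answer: 1082510632689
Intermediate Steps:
((2404228 + 34171) - 2555358)*(-4678986 - 4576485) = (2438399 - 2555358)*(-9255471) = -116959*(-9255471) = 1082510632689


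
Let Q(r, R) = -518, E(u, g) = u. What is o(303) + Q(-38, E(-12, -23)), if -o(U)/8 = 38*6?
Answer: -2342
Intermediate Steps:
o(U) = -1824 (o(U) = -304*6 = -8*228 = -1824)
o(303) + Q(-38, E(-12, -23)) = -1824 - 518 = -2342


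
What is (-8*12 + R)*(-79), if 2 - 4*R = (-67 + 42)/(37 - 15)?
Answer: 661941/88 ≈ 7522.1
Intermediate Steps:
R = 69/88 (R = ½ - (-67 + 42)/(4*(37 - 15)) = ½ - (-25)/(4*22) = ½ - ¼*(-25/22) = ½ + 25/88 = 69/88 ≈ 0.78409)
(-8*12 + R)*(-79) = (-8*12 + 69/88)*(-79) = (-96 + 69/88)*(-79) = -8379/88*(-79) = 661941/88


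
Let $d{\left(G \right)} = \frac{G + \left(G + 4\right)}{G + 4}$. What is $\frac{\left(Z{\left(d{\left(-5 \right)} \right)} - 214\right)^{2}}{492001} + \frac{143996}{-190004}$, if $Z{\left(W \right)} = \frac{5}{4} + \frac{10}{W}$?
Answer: $- \frac{2245691692267}{3365357688144} \approx -0.6673$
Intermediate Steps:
$d{\left(G \right)} = \frac{4 + 2 G}{4 + G}$ ($d{\left(G \right)} = \frac{G + \left(4 + G\right)}{4 + G} = \frac{4 + 2 G}{4 + G}$)
$Z{\left(W \right)} = \frac{5}{4} + \frac{10}{W}$ ($Z{\left(W \right)} = 5 \cdot \frac{1}{4} + \frac{10}{W} = \frac{5}{4} + \frac{10}{W}$)
$\frac{\left(Z{\left(d{\left(-5 \right)} \right)} - 214\right)^{2}}{492001} + \frac{143996}{-190004} = \frac{\left(\left(\frac{5}{4} + \frac{10}{2 \frac{1}{4 - 5} \left(2 - 5\right)}\right) - 214\right)^{2}}{492001} + \frac{143996}{-190004} = \left(\left(\frac{5}{4} + \frac{10}{2 \frac{1}{-1} \left(-3\right)}\right) - 214\right)^{2} \cdot \frac{1}{492001} + 143996 \left(- \frac{1}{190004}\right) = \left(\left(\frac{5}{4} + \frac{10}{2 \left(-1\right) \left(-3\right)}\right) - 214\right)^{2} \cdot \frac{1}{492001} - \frac{35999}{47501} = \left(\left(\frac{5}{4} + \frac{10}{6}\right) - 214\right)^{2} \cdot \frac{1}{492001} - \frac{35999}{47501} = \left(\left(\frac{5}{4} + 10 \cdot \frac{1}{6}\right) - 214\right)^{2} \cdot \frac{1}{492001} - \frac{35999}{47501} = \left(\left(\frac{5}{4} + \frac{5}{3}\right) - 214\right)^{2} \cdot \frac{1}{492001} - \frac{35999}{47501} = \left(\frac{35}{12} - 214\right)^{2} \cdot \frac{1}{492001} - \frac{35999}{47501} = \left(- \frac{2533}{12}\right)^{2} \cdot \frac{1}{492001} - \frac{35999}{47501} = \frac{6416089}{144} \cdot \frac{1}{492001} - \frac{35999}{47501} = \frac{6416089}{70848144} - \frac{35999}{47501} = - \frac{2245691692267}{3365357688144}$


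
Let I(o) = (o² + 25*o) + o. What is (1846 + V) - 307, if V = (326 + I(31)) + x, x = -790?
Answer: 2842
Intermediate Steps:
I(o) = o² + 26*o
V = 1303 (V = (326 + 31*(26 + 31)) - 790 = (326 + 31*57) - 790 = (326 + 1767) - 790 = 2093 - 790 = 1303)
(1846 + V) - 307 = (1846 + 1303) - 307 = 3149 - 307 = 2842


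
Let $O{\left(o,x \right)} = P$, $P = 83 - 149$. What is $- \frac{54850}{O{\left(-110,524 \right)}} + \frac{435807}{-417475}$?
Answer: $\frac{11434870244}{13776675} \approx 830.02$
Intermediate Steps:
$P = -66$ ($P = 83 - 149 = -66$)
$O{\left(o,x \right)} = -66$
$- \frac{54850}{O{\left(-110,524 \right)}} + \frac{435807}{-417475} = - \frac{54850}{-66} + \frac{435807}{-417475} = \left(-54850\right) \left(- \frac{1}{66}\right) + 435807 \left(- \frac{1}{417475}\right) = \frac{27425}{33} - \frac{435807}{417475} = \frac{11434870244}{13776675}$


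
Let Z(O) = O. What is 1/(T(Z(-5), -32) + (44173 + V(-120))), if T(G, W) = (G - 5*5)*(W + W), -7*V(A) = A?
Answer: 7/322771 ≈ 2.1687e-5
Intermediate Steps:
V(A) = -A/7
T(G, W) = 2*W*(-25 + G) (T(G, W) = (G - 25)*(2*W) = (-25 + G)*(2*W) = 2*W*(-25 + G))
1/(T(Z(-5), -32) + (44173 + V(-120))) = 1/(2*(-32)*(-25 - 5) + (44173 - 1/7*(-120))) = 1/(2*(-32)*(-30) + (44173 + 120/7)) = 1/(1920 + 309331/7) = 1/(322771/7) = 7/322771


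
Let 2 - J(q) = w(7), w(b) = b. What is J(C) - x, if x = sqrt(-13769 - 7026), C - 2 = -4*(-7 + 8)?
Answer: -5 - I*sqrt(20795) ≈ -5.0 - 144.2*I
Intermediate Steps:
C = -2 (C = 2 - 4*(-7 + 8) = 2 - 4*1 = 2 - 4 = -2)
J(q) = -5 (J(q) = 2 - 1*7 = 2 - 7 = -5)
x = I*sqrt(20795) (x = sqrt(-20795) = I*sqrt(20795) ≈ 144.2*I)
J(C) - x = -5 - I*sqrt(20795)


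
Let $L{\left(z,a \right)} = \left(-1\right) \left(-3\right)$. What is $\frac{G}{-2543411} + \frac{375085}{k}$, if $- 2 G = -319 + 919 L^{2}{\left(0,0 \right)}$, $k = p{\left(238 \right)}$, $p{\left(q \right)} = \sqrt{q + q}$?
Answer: $\frac{3976}{2543411} + \frac{375085 \sqrt{119}}{238} \approx 17192.0$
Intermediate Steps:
$L{\left(z,a \right)} = 3$
$p{\left(q \right)} = \sqrt{2} \sqrt{q}$ ($p{\left(q \right)} = \sqrt{2 q} = \sqrt{2} \sqrt{q}$)
$k = 2 \sqrt{119}$ ($k = \sqrt{2} \sqrt{238} = 2 \sqrt{119} \approx 21.817$)
$G = -3976$ ($G = - \frac{-319 + 919 \cdot 3^{2}}{2} = - \frac{-319 + 919 \cdot 9}{2} = - \frac{-319 + 8271}{2} = \left(- \frac{1}{2}\right) 7952 = -3976$)
$\frac{G}{-2543411} + \frac{375085}{k} = - \frac{3976}{-2543411} + \frac{375085}{2 \sqrt{119}} = \left(-3976\right) \left(- \frac{1}{2543411}\right) + 375085 \frac{\sqrt{119}}{238} = \frac{3976}{2543411} + \frac{375085 \sqrt{119}}{238}$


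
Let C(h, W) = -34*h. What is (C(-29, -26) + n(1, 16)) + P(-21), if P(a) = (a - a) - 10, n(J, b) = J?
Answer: 977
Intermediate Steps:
P(a) = -10 (P(a) = 0 - 10 = -10)
(C(-29, -26) + n(1, 16)) + P(-21) = (-34*(-29) + 1) - 10 = (986 + 1) - 10 = 987 - 10 = 977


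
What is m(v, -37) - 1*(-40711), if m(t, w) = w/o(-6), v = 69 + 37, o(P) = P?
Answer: 244303/6 ≈ 40717.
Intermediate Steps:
v = 106
m(t, w) = -w/6 (m(t, w) = w/(-6) = w*(-⅙) = -w/6)
m(v, -37) - 1*(-40711) = -⅙*(-37) - 1*(-40711) = 37/6 + 40711 = 244303/6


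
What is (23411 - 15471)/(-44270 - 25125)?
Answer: -1588/13879 ≈ -0.11442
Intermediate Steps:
(23411 - 15471)/(-44270 - 25125) = 7940/(-69395) = 7940*(-1/69395) = -1588/13879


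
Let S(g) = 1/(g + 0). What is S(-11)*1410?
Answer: -1410/11 ≈ -128.18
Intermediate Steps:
S(g) = 1/g
S(-11)*1410 = 1410/(-11) = -1/11*1410 = -1410/11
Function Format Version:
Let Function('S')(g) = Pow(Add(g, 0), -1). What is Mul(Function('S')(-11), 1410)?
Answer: Rational(-1410, 11) ≈ -128.18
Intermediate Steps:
Function('S')(g) = Pow(g, -1)
Mul(Function('S')(-11), 1410) = Mul(Pow(-11, -1), 1410) = Mul(Rational(-1, 11), 1410) = Rational(-1410, 11)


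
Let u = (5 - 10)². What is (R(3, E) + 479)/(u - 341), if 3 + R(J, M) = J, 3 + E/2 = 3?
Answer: -479/316 ≈ -1.5158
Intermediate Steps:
E = 0 (E = -6 + 2*3 = -6 + 6 = 0)
R(J, M) = -3 + J
u = 25 (u = (-5)² = 25)
(R(3, E) + 479)/(u - 341) = ((-3 + 3) + 479)/(25 - 341) = (0 + 479)/(-316) = 479*(-1/316) = -479/316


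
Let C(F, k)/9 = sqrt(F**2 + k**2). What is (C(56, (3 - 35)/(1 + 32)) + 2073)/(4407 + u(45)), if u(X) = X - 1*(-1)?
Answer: 2073/4453 + 24*sqrt(53377)/48983 ≈ 0.57873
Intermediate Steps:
u(X) = 1 + X (u(X) = X + 1 = 1 + X)
C(F, k) = 9*sqrt(F**2 + k**2)
(C(56, (3 - 35)/(1 + 32)) + 2073)/(4407 + u(45)) = (9*sqrt(56**2 + ((3 - 35)/(1 + 32))**2) + 2073)/(4407 + (1 + 45)) = (9*sqrt(3136 + (-32/33)**2) + 2073)/(4407 + 46) = (9*sqrt(3136 + (-32*1/33)**2) + 2073)/4453 = (9*sqrt(3136 + (-32/33)**2) + 2073)*(1/4453) = (9*sqrt(3136 + 1024/1089) + 2073)*(1/4453) = (9*sqrt(3416128/1089) + 2073)*(1/4453) = (9*(8*sqrt(53377)/33) + 2073)*(1/4453) = (24*sqrt(53377)/11 + 2073)*(1/4453) = (2073 + 24*sqrt(53377)/11)*(1/4453) = 2073/4453 + 24*sqrt(53377)/48983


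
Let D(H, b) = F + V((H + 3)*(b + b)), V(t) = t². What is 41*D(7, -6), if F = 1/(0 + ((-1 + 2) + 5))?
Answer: 3542441/6 ≈ 5.9041e+5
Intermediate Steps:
F = ⅙ (F = 1/(0 + (1 + 5)) = 1/(0 + 6) = 1/6 = ⅙ ≈ 0.16667)
D(H, b) = ⅙ + 4*b²*(3 + H)² (D(H, b) = ⅙ + ((H + 3)*(b + b))² = ⅙ + ((3 + H)*(2*b))² = ⅙ + (2*b*(3 + H))² = ⅙ + 4*b²*(3 + H)²)
41*D(7, -6) = 41*(⅙ + 4*(-6)²*(3 + 7)²) = 41*(⅙ + 4*36*10²) = 41*(⅙ + 4*36*100) = 41*(⅙ + 14400) = 41*(86401/6) = 3542441/6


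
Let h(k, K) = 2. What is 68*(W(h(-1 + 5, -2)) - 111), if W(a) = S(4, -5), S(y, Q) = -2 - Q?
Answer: -7344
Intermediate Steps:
W(a) = 3 (W(a) = -2 - 1*(-5) = -2 + 5 = 3)
68*(W(h(-1 + 5, -2)) - 111) = 68*(3 - 111) = 68*(-108) = -7344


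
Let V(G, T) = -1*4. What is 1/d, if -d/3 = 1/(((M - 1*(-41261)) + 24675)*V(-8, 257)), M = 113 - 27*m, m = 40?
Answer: 259876/3 ≈ 86625.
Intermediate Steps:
M = -967 (M = 113 - 27*40 = 113 - 1080 = -967)
V(G, T) = -4
d = 3/259876 (d = -3/(((-967 - 1*(-41261)) + 24675)*(-4)) = -3*(-1)/(((-967 + 41261) + 24675)*4) = -3*(-1)/((40294 + 24675)*4) = -3*(-1)/(64969*4) = -3*(-1/259876) = 3/259876 ≈ 1.1544e-5)
1/d = 1/(3/259876) = 259876/3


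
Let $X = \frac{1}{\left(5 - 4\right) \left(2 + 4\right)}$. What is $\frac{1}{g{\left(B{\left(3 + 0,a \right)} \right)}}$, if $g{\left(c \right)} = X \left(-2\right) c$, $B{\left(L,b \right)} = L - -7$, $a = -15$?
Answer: $- \frac{3}{10} \approx -0.3$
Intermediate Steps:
$B{\left(L,b \right)} = 7 + L$ ($B{\left(L,b \right)} = L + 7 = 7 + L$)
$X = \frac{1}{6}$ ($X = \frac{1}{1 \cdot 6} = \frac{1}{6} \approx 0.16667$)
$g{\left(c \right)} = - \frac{c}{3}$ ($g{\left(c \right)} = \frac{1}{6} \left(-2\right) c = - \frac{c}{3}$)
$\frac{1}{g{\left(B{\left(3 + 0,a \right)} \right)}} = \frac{1}{\left(- \frac{1}{3}\right) \left(7 + \left(3 + 0\right)\right)} = \frac{1}{\left(- \frac{1}{3}\right) \left(7 + 3\right)} = \frac{1}{\left(- \frac{1}{3}\right) 10} = \frac{1}{- \frac{10}{3}} = - \frac{3}{10}$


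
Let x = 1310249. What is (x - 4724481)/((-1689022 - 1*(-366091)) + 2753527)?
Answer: -853558/357649 ≈ -2.3866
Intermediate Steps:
(x - 4724481)/((-1689022 - 1*(-366091)) + 2753527) = (1310249 - 4724481)/((-1689022 - 1*(-366091)) + 2753527) = -3414232/((-1689022 + 366091) + 2753527) = -3414232/(-1322931 + 2753527) = -3414232/1430596 = -3414232*1/1430596 = -853558/357649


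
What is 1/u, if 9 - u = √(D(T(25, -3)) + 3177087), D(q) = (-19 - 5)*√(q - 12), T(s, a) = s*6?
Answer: 1/(9 - √(3177087 - 24*√138)) ≈ -0.00056390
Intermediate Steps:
T(s, a) = 6*s
D(q) = -24*√(-12 + q)
u = 9 - √(3177087 - 24*√138) (u = 9 - √(-24*√(-12 + 6*25) + 3177087) = 9 - √(-24*√(-12 + 150) + 3177087) = 9 - √(-24*√138 + 3177087) = 9 - √(3177087 - 24*√138) ≈ -1773.4)
1/u = 1/(9 - √(3177087 - 24*√138))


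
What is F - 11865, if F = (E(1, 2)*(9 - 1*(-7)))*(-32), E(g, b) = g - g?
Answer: -11865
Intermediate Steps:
E(g, b) = 0
F = 0 (F = (0*(9 - 1*(-7)))*(-32) = (0*(9 + 7))*(-32) = (0*16)*(-32) = 0*(-32) = 0)
F - 11865 = 0 - 11865 = -11865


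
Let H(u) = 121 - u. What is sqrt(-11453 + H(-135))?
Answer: I*sqrt(11197) ≈ 105.82*I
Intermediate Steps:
sqrt(-11453 + H(-135)) = sqrt(-11453 + (121 - 1*(-135))) = sqrt(-11453 + (121 + 135)) = sqrt(-11453 + 256) = sqrt(-11197) = I*sqrt(11197)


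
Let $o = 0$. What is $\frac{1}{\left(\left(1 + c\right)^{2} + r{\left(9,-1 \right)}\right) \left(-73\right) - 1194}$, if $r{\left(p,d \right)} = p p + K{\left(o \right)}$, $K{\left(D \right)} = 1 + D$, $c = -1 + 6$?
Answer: $- \frac{1}{9808} \approx -0.00010196$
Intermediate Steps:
$c = 5$
$r{\left(p,d \right)} = 1 + p^{2}$ ($r{\left(p,d \right)} = p p + \left(1 + 0\right) = p^{2} + 1 = 1 + p^{2}$)
$\frac{1}{\left(\left(1 + c\right)^{2} + r{\left(9,-1 \right)}\right) \left(-73\right) - 1194} = \frac{1}{\left(\left(1 + 5\right)^{2} + \left(1 + 9^{2}\right)\right) \left(-73\right) - 1194} = \frac{1}{\left(6^{2} + \left(1 + 81\right)\right) \left(-73\right) - 1194} = \frac{1}{\left(36 + 82\right) \left(-73\right) - 1194} = \frac{1}{118 \left(-73\right) - 1194} = \frac{1}{-8614 - 1194} = \frac{1}{-9808} = - \frac{1}{9808}$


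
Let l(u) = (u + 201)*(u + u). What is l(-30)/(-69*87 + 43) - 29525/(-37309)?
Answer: 27937967/11118082 ≈ 2.5128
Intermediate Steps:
l(u) = 2*u*(201 + u) (l(u) = (201 + u)*(2*u) = 2*u*(201 + u))
l(-30)/(-69*87 + 43) - 29525/(-37309) = (2*(-30)*(201 - 30))/(-69*87 + 43) - 29525/(-37309) = (2*(-30)*171)/(-6003 + 43) - 29525*(-1/37309) = -10260/(-5960) + 29525/37309 = -10260*(-1/5960) + 29525/37309 = 513/298 + 29525/37309 = 27937967/11118082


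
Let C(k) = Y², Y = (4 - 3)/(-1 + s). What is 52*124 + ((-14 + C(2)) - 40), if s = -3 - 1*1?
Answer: 159851/25 ≈ 6394.0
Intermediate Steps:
s = -4 (s = -3 - 1 = -4)
Y = -⅕ (Y = (4 - 3)/(-1 - 4) = 1/(-5) = 1*(-⅕) = -⅕ ≈ -0.20000)
C(k) = 1/25 (C(k) = (-⅕)² = 1/25)
52*124 + ((-14 + C(2)) - 40) = 52*124 + ((-14 + 1/25) - 40) = 6448 + (-349/25 - 40) = 6448 - 1349/25 = 159851/25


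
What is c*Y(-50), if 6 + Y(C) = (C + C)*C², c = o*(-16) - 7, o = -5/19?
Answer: 13250318/19 ≈ 6.9739e+5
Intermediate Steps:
o = -5/19 (o = -5*1/19 = -5/19 ≈ -0.26316)
c = -53/19 (c = -5/19*(-16) - 7 = 80/19 - 7 = -53/19 ≈ -2.7895)
Y(C) = -6 + 2*C³ (Y(C) = -6 + (C + C)*C² = -6 + (2*C)*C² = -6 + 2*C³)
c*Y(-50) = -53*(-6 + 2*(-50)³)/19 = -53*(-6 + 2*(-125000))/19 = -53*(-6 - 250000)/19 = -53/19*(-250006) = 13250318/19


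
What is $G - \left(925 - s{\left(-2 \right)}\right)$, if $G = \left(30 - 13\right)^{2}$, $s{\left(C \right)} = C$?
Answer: $-638$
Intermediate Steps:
$G = 289$ ($G = 17^{2} = 289$)
$G - \left(925 - s{\left(-2 \right)}\right) = 289 - \left(925 - -2\right) = 289 - \left(925 + 2\right) = 289 - 927 = -638$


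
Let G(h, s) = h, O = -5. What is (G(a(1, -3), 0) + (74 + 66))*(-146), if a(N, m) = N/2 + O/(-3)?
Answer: -62269/3 ≈ -20756.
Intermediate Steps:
a(N, m) = 5/3 + N/2 (a(N, m) = N/2 - 5/(-3) = N*(1/2) - 5*(-1/3) = N/2 + 5/3 = 5/3 + N/2)
(G(a(1, -3), 0) + (74 + 66))*(-146) = ((5/3 + (1/2)*1) + (74 + 66))*(-146) = ((5/3 + 1/2) + 140)*(-146) = (13/6 + 140)*(-146) = (853/6)*(-146) = -62269/3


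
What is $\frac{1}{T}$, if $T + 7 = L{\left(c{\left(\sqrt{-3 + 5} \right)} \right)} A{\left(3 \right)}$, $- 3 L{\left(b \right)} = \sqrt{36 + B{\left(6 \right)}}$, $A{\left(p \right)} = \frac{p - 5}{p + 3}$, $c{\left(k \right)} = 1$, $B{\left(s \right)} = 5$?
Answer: $- \frac{567}{3928} - \frac{9 \sqrt{41}}{3928} \approx -0.15902$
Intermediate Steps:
$A{\left(p \right)} = \frac{-5 + p}{3 + p}$
$L{\left(b \right)} = - \frac{\sqrt{41}}{3}$ ($L{\left(b \right)} = - \frac{\sqrt{36 + 5}}{3} = - \frac{\sqrt{41}}{3}$)
$T = -7 + \frac{\sqrt{41}}{9}$ ($T = -7 + - \frac{\sqrt{41}}{3} \frac{-5 + 3}{3 + 3} = -7 + - \frac{\sqrt{41}}{3} \cdot \frac{1}{6} \left(-2\right) = -7 + - \frac{\sqrt{41}}{3} \left(- \frac{1}{3}\right) = -7 + \frac{\sqrt{41}}{9} \approx -6.2885$)
$\frac{1}{T} = \frac{1}{-7 + \frac{\sqrt{41}}{9}}$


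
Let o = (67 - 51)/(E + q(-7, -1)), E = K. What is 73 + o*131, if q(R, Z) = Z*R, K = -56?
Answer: 1481/49 ≈ 30.224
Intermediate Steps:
q(R, Z) = R*Z
E = -56
o = -16/49 (o = (67 - 51)/(-56 - 7*(-1)) = 16/(-56 + 7) = 16/(-49) = 16*(-1/49) = -16/49 ≈ -0.32653)
73 + o*131 = 73 - 16/49*131 = 73 - 2096/49 = 1481/49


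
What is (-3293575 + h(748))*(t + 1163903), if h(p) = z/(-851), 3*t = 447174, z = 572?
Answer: -3680010283278017/851 ≈ -4.3243e+12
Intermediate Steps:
t = 149058 (t = (⅓)*447174 = 149058)
h(p) = -572/851 (h(p) = 572/(-851) = 572*(-1/851) = -572/851)
(-3293575 + h(748))*(t + 1163903) = (-3293575 - 572/851)*(149058 + 1163903) = -2802832897/851*1312961 = -3680010283278017/851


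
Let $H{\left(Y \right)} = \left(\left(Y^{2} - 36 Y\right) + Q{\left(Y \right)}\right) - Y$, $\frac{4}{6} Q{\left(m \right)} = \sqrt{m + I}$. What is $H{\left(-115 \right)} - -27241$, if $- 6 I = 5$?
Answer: $44721 + \frac{i \sqrt{4170}}{4} \approx 44721.0 + 16.144 i$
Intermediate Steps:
$I = - \frac{5}{6}$ ($I = \left(- \frac{1}{6}\right) 5 = - \frac{5}{6} \approx -0.83333$)
$Q{\left(m \right)} = \frac{3 \sqrt{- \frac{5}{6} + m}}{2}$ ($Q{\left(m \right)} = \frac{3 \sqrt{m - \frac{5}{6}}}{2} = \frac{3 \sqrt{- \frac{5}{6} + m}}{2}$)
$H{\left(Y \right)} = Y^{2} - 37 Y + \frac{\sqrt{-30 + 36 Y}}{4}$ ($H{\left(Y \right)} = \left(\left(Y^{2} - 36 Y\right) + \frac{\sqrt{-30 + 36 Y}}{4}\right) - Y = \left(Y^{2} - 36 Y + \frac{\sqrt{-30 + 36 Y}}{4}\right) - Y = Y^{2} - 37 Y + \frac{\sqrt{-30 + 36 Y}}{4}$)
$H{\left(-115 \right)} - -27241 = \left(\left(-115\right)^{2} - -4255 + \frac{\sqrt{-30 + 36 \left(-115\right)}}{4}\right) - -27241 = \left(13225 + 4255 + \frac{\sqrt{-30 - 4140}}{4}\right) + 27241 = \left(13225 + 4255 + \frac{\sqrt{-4170}}{4}\right) + 27241 = \left(13225 + 4255 + \frac{i \sqrt{4170}}{4}\right) + 27241 = \left(17480 + \frac{i \sqrt{4170}}{4}\right) + 27241 = 44721 + \frac{i \sqrt{4170}}{4}$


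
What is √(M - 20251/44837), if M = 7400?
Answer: √14875730616513/44837 ≈ 86.021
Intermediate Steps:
√(M - 20251/44837) = √(7400 - 20251/44837) = √(331773549/44837) = √14875730616513/44837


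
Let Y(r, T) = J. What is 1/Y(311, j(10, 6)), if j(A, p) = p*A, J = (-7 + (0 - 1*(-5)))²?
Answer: ¼ ≈ 0.25000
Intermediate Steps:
J = 4 (J = (-7 + (0 + 5))² = (-7 + 5)² = (-2)² = 4)
j(A, p) = A*p
Y(r, T) = 4
1/Y(311, j(10, 6)) = 1/4 = ¼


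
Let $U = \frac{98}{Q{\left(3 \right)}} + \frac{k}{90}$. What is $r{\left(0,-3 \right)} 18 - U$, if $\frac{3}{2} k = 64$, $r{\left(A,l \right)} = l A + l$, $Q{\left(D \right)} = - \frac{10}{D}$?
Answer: $- \frac{677}{27} \approx -25.074$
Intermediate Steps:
$r{\left(A,l \right)} = l + A l$ ($r{\left(A,l \right)} = A l + l = l + A l$)
$k = \frac{128}{3}$ ($k = \frac{2}{3} \cdot 64 = \frac{128}{3} \approx 42.667$)
$U = - \frac{781}{27}$ ($U = \frac{98}{\left(-10\right) \frac{1}{3}} + \frac{128}{3 \cdot 90} = \frac{98}{\left(-10\right) \frac{1}{3}} + \frac{128}{3} \cdot \frac{1}{90} = \frac{98}{- \frac{10}{3}} + \frac{64}{135} = 98 \left(- \frac{3}{10}\right) + \frac{64}{135} = - \frac{147}{5} + \frac{64}{135} = - \frac{781}{27} \approx -28.926$)
$r{\left(0,-3 \right)} 18 - U = - 3 \left(1 + 0\right) 18 - - \frac{781}{27} = \left(-3\right) 1 \cdot 18 + \frac{781}{27} = \left(-3\right) 18 + \frac{781}{27} = -54 + \frac{781}{27} = - \frac{677}{27}$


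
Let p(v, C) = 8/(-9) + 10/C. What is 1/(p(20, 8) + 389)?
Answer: 36/14017 ≈ 0.0025683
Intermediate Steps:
p(v, C) = -8/9 + 10/C (p(v, C) = 8*(-⅑) + 10/C = -8/9 + 10/C)
1/(p(20, 8) + 389) = 1/((-8/9 + 10/8) + 389) = 1/((-8/9 + 10*(⅛)) + 389) = 1/((-8/9 + 5/4) + 389) = 1/(13/36 + 389) = 1/(14017/36) = 36/14017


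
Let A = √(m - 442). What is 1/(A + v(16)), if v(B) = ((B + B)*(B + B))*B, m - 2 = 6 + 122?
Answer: 2048/33554471 - I*√78/134217884 ≈ 6.1035e-5 - 6.5802e-8*I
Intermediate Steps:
m = 130 (m = 2 + (6 + 122) = 2 + 128 = 130)
A = 2*I*√78 (A = √(130 - 442) = √(-312) = 2*I*√78 ≈ 17.664*I)
v(B) = 4*B³ (v(B) = ((2*B)*(2*B))*B = (4*B²)*B = 4*B³)
1/(A + v(16)) = 1/(2*I*√78 + 4*16³) = 1/(2*I*√78 + 4*4096) = 1/(2*I*√78 + 16384) = 1/(16384 + 2*I*√78)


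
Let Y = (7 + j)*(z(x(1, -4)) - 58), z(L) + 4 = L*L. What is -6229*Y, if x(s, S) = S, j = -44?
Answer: -10601758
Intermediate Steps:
z(L) = -4 + L**2 (z(L) = -4 + L*L = -4 + L**2)
Y = 1702 (Y = (7 - 44)*((-4 + (-4)**2) - 58) = -37*((-4 + 16) - 58) = -37*(12 - 58) = -37*(-46) = 1702)
-6229*Y = -6229*1702 = -10601758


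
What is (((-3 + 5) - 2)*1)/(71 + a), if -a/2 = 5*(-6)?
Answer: 0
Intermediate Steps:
a = 60 (a = -10*(-6) = -2*(-30) = 60)
(((-3 + 5) - 2)*1)/(71 + a) = (((-3 + 5) - 2)*1)/(71 + 60) = ((2 - 2)*1)/131 = (0*1)/131 = (1/131)*0 = 0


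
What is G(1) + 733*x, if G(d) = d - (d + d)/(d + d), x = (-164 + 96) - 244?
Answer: -228696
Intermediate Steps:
x = -312 (x = -68 - 244 = -312)
G(d) = -1 + d (G(d) = d - 2*d/(2*d) = d - 2*d*1/(2*d) = d - 1*1 = d - 1 = -1 + d)
G(1) + 733*x = (-1 + 1) + 733*(-312) = 0 - 228696 = -228696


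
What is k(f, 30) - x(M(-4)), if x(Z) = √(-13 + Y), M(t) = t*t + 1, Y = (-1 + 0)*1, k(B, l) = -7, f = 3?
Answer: -7 - I*√14 ≈ -7.0 - 3.7417*I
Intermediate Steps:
Y = -1 (Y = -1*1 = -1)
M(t) = 1 + t² (M(t) = t² + 1 = 1 + t²)
x(Z) = I*√14 (x(Z) = √(-13 - 1) = √(-14) = I*√14)
k(f, 30) - x(M(-4)) = -7 - I*√14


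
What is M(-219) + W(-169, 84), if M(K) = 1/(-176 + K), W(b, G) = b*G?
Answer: -5607421/395 ≈ -14196.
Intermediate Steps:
W(b, G) = G*b
M(-219) + W(-169, 84) = 1/(-176 - 219) + 84*(-169) = 1/(-395) - 14196 = -1/395 - 14196 = -5607421/395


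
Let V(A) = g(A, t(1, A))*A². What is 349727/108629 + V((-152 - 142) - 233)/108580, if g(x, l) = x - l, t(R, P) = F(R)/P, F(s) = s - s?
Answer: -15861312848447/11794936820 ≈ -1344.8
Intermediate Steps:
F(s) = 0
t(R, P) = 0 (t(R, P) = 0/P = 0)
V(A) = A³ (V(A) = (A - 1*0)*A² = (A + 0)*A² = A*A² = A³)
349727/108629 + V((-152 - 142) - 233)/108580 = 349727/108629 + ((-152 - 142) - 233)³/108580 = 349727*(1/108629) + (-294 - 233)³*(1/108580) = 349727/108629 + (-527)³*(1/108580) = 349727/108629 - 146363183*1/108580 = 349727/108629 - 146363183/108580 = -15861312848447/11794936820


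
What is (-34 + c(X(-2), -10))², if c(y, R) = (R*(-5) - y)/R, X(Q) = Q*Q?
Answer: 37249/25 ≈ 1490.0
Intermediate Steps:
X(Q) = Q²
c(y, R) = (-y - 5*R)/R (c(y, R) = (-5*R - y)/R = (-y - 5*R)/R)
(-34 + c(X(-2), -10))² = (-34 + (-5 - 1*(-2)²/(-10)))² = (-34 + (-5 - 1*4*(-⅒)))² = (-34 + (-5 + ⅖))² = (-34 - 23/5)² = (-193/5)² = 37249/25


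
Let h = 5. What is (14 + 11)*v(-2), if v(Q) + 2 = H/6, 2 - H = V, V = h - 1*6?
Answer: -75/2 ≈ -37.500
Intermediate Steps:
V = -1 (V = 5 - 1*6 = 5 - 6 = -1)
H = 3 (H = 2 - 1*(-1) = 2 + 1 = 3)
v(Q) = -3/2 (v(Q) = -2 + 3/6 = -2 + 3*(1/6) = -2 + 1/2 = -3/2)
(14 + 11)*v(-2) = (14 + 11)*(-3/2) = 25*(-3/2) = -75/2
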